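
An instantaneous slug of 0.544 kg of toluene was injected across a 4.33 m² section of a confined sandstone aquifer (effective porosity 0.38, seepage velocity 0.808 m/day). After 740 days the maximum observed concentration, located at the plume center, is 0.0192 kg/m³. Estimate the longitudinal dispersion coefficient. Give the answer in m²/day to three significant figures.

At the plume center C_max = M/(n_e·A·√(4πDt)), so D = M²/(4πt·(n_e·A·C_max)²).
n_e·A·C_max = 0.38 × 4.33 × 0.0192 = 0.03159 kg/m.
D = 0.544²/(4π × 740 × 0.03159²) = 0.0319 m²/day.

0.0319 m²/day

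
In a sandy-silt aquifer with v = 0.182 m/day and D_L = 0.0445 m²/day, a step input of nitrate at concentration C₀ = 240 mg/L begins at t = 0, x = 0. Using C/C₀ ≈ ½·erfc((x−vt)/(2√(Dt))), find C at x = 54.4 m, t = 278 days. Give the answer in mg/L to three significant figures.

53.3 mg/L

For a continuous step input, C/C₀ ≈ ½·erfc((x−vt)/(2√(Dt))).
vt = 0.182 × 278 = 50.596 m and 2√(Dt) = 2√(0.0445 × 278) = 7.034 m.
Argument (x−vt)/(2√(Dt)) = (54.4 − 50.596)/7.034 = 0.5408; ½·erfc(0.5408) = 0.2222.
C = 240 × 0.2222 = 53.3 mg/L.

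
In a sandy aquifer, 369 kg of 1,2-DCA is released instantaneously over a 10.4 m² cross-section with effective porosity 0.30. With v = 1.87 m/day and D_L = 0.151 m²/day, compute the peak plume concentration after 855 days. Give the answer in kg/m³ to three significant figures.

2.94 kg/m³

The peak of an instantaneous 1D plume sits at x = vt; there the Gaussian factor is 1 and C_max = M/(n_e·A·√(4πDt)), where n_e·A is the pore area the mass is dissolved in.
√(4πDt) = √(4π × 0.151 × 855) = 40.28 m, so C_max = 369/(0.30 × 10.4 × 40.28) = 2.94 kg/m³.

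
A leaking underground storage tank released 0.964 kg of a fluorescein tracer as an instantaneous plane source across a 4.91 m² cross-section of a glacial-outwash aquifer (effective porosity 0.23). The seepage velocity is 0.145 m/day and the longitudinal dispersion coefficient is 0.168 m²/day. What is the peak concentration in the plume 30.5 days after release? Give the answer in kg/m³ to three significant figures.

0.106 kg/m³

The peak of an instantaneous 1D plume sits at x = vt; there the Gaussian factor is 1 and C_max = M/(n_e·A·√(4πDt)), where n_e·A is the pore area the mass is dissolved in.
√(4πDt) = √(4π × 0.168 × 30.5) = 8.024 m, so C_max = 0.964/(0.23 × 4.91 × 8.024) = 0.106 kg/m³.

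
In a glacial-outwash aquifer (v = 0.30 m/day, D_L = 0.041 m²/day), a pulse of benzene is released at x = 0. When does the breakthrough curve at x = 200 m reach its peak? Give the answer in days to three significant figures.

666 days

For the 1D instantaneous-source solution, setting ∂C/∂t = 0 at fixed x gives v²t² + 2Dt − x² = 0, so t = (√(D² + v²x²) − D)/v².
√(D² + v²x²) = √(0.041² + 0.30² × 200²) = 60.00; v² = 0.09.
t = (60.00 − 0.041)/0.09 = 666 days (vs. the pure-advection estimate x/v = 667 d).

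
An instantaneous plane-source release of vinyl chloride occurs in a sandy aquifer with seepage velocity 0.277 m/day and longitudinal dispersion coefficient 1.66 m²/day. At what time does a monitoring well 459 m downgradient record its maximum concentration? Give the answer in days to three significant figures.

1640 days

For the 1D instantaneous-source solution, setting ∂C/∂t = 0 at fixed x gives v²t² + 2Dt − x² = 0, so t = (√(D² + v²x²) − D)/v².
√(D² + v²x²) = √(1.66² + 0.277² × 459²) = 127.2; v² = 0.076729.
t = (127.2 − 1.66)/0.076729 = 1640 days (vs. the pure-advection estimate x/v = 1660 d).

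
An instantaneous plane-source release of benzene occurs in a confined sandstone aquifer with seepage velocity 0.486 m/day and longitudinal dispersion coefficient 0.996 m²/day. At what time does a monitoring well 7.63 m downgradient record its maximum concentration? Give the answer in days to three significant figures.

For the 1D instantaneous-source solution, setting ∂C/∂t = 0 at fixed x gives v²t² + 2Dt − x² = 0, so t = (√(D² + v²x²) − D)/v².
√(D² + v²x²) = √(0.996² + 0.486² × 7.63²) = 3.840; v² = 0.236196.
t = (3.840 − 0.996)/0.236196 = 12.0 days (vs. the pure-advection estimate x/v = 15.7 d).

12.0 days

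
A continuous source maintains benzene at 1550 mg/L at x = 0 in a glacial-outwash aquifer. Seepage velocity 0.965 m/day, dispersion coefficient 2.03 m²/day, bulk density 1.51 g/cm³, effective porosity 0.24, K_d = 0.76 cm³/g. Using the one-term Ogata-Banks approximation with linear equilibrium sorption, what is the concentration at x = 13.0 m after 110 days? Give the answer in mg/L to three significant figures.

1130 mg/L

Retardation factor R = 1 + ρ_b·K_d/n = 1 + 1.51 × 0.76/0.24 = 5.782.
Sorption retards both mechanisms: v_R = v/R = 0.1669 m/day, D_R = D/R = 0.3511 m²/day.
v_R·t = 0.1669 × 110 = 18.359 m; 2√(D_R t) = 12.43 m; argument = (13.0 − 18.359)/12.43 = -0.4311.
C = C₀ × ½·erfc(-0.4311) = 1550 × 0.7290 = 1130 mg/L.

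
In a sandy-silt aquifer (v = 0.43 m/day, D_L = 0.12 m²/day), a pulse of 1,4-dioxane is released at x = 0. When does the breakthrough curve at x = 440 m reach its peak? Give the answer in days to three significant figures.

For the 1D instantaneous-source solution, setting ∂C/∂t = 0 at fixed x gives v²t² + 2Dt − x² = 0, so t = (√(D² + v²x²) − D)/v².
√(D² + v²x²) = √(0.12² + 0.43² × 440²) = 189.2; v² = 0.1849.
t = (189.2 − 0.12)/0.1849 = 1020 days (vs. the pure-advection estimate x/v = 1020 d).

1020 days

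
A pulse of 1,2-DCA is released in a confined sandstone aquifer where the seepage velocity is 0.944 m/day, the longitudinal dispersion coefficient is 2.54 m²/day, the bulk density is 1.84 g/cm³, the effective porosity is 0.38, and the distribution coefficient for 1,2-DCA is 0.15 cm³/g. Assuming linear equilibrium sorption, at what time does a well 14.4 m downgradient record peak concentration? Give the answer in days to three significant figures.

Retardation factor R = 1 + ρ_b·K_d/n = 1 + 1.84 × 0.15/0.38 = 1.726.
Sorption retards both mechanisms: v_R = v/R = 0.5469 m/day, D_R = D/R = 1.472 m²/day.
Peak time from v_R²t² + 2D_R t − x² = 0: t = (√(D_R² + v_R²x²) − D_R)/v_R².
√(D_R² + v_R²x²) = √(1.472² + 0.5469² × 14.4²) = 8.012; v_R² = 0.2991.
t = (8.012 − 1.472)/0.2991 = 21.9 days.

21.9 days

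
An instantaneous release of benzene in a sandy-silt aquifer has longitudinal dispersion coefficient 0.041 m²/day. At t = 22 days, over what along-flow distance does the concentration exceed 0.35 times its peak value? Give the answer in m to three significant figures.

The plume is Gaussian with σ = √(2Dt) = √(2 × 0.041 × 22) = 1.343 m.
C/C_peak = exp(−Δx²/(2σ²)) = 0.35 ⇒ Δx = σ·√(−2 ln 0.35) = 1.343 × 1.449 = 1.946 m.
Width = 2Δx = 3.89 m.

3.89 m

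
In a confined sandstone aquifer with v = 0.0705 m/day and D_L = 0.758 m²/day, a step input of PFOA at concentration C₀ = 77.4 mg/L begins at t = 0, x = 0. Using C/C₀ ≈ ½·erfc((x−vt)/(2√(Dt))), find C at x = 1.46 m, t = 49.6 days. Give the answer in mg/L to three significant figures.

45.9 mg/L

For a continuous step input, C/C₀ ≈ ½·erfc((x−vt)/(2√(Dt))).
vt = 0.0705 × 49.6 = 3.4968 m and 2√(Dt) = 2√(0.758 × 49.6) = 12.26 m.
Argument (x−vt)/(2√(Dt)) = (1.46 − 3.4968)/12.26 = -0.1661; ½·erfc(-0.1661) = 0.5929.
C = 77.4 × 0.5929 = 45.9 mg/L.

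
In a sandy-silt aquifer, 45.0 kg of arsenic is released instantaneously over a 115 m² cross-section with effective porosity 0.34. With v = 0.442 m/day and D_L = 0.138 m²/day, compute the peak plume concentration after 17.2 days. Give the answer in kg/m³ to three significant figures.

The peak of an instantaneous 1D plume sits at x = vt; there the Gaussian factor is 1 and C_max = M/(n_e·A·√(4πDt)), where n_e·A is the pore area the mass is dissolved in.
√(4πDt) = √(4π × 0.138 × 17.2) = 5.461 m, so C_max = 45.0/(0.34 × 115 × 5.461) = 0.211 kg/m³.

0.211 kg/m³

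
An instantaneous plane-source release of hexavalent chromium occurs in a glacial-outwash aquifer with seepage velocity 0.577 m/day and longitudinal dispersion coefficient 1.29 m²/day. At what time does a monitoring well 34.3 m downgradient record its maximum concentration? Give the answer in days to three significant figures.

55.7 days

For the 1D instantaneous-source solution, setting ∂C/∂t = 0 at fixed x gives v²t² + 2Dt − x² = 0, so t = (√(D² + v²x²) − D)/v².
√(D² + v²x²) = √(1.29² + 0.577² × 34.3²) = 19.83; v² = 0.332929.
t = (19.83 − 1.29)/0.332929 = 55.7 days (vs. the pure-advection estimate x/v = 59.4 d).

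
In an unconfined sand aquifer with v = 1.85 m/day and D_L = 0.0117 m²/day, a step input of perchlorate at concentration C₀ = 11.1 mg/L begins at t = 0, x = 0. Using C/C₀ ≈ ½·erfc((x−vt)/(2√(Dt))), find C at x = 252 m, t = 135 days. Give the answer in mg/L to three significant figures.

For a continuous step input, C/C₀ ≈ ½·erfc((x−vt)/(2√(Dt))).
vt = 1.85 × 135 = 249.75 m and 2√(Dt) = 2√(0.0117 × 135) = 2.514 m.
Argument (x−vt)/(2√(Dt)) = (252 − 249.75)/2.514 = 0.8950; ½·erfc(0.8950) = 0.1028.
C = 11.1 × 0.1028 = 1.14 mg/L.

1.14 mg/L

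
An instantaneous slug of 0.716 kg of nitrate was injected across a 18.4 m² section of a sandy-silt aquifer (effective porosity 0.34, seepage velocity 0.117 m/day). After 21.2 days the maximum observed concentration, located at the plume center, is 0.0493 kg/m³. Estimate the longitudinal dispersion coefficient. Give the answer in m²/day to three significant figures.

0.0202 m²/day

At the plume center C_max = M/(n_e·A·√(4πDt)), so D = M²/(4πt·(n_e·A·C_max)²).
n_e·A·C_max = 0.34 × 18.4 × 0.0493 = 0.3084 kg/m.
D = 0.716²/(4π × 21.2 × 0.3084²) = 0.0202 m²/day.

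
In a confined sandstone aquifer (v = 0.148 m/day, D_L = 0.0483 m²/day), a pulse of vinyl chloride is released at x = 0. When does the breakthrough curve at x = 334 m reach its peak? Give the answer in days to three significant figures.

2250 days

For the 1D instantaneous-source solution, setting ∂C/∂t = 0 at fixed x gives v²t² + 2Dt − x² = 0, so t = (√(D² + v²x²) − D)/v².
√(D² + v²x²) = √(0.0483² + 0.148² × 334²) = 49.43; v² = 0.021904.
t = (49.43 − 0.0483)/0.021904 = 2250 days (vs. the pure-advection estimate x/v = 2260 d).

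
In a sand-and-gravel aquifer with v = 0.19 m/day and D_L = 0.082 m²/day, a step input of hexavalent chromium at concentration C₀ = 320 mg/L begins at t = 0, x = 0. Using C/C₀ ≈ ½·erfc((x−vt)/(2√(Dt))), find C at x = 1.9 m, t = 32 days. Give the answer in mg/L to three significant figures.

309 mg/L

For a continuous step input, C/C₀ ≈ ½·erfc((x−vt)/(2√(Dt))).
vt = 0.19 × 32 = 6.08 m and 2√(Dt) = 2√(0.082 × 32) = 3.240 m.
Argument (x−vt)/(2√(Dt)) = (1.9 − 6.08)/3.240 = -1.290; ½·erfc(-1.290) = 0.9659.
C = 320 × 0.9659 = 309 mg/L.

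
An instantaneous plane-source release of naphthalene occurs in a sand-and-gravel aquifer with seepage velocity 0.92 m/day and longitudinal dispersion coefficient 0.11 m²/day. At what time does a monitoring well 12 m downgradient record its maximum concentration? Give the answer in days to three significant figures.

For the 1D instantaneous-source solution, setting ∂C/∂t = 0 at fixed x gives v²t² + 2Dt − x² = 0, so t = (√(D² + v²x²) − D)/v².
√(D² + v²x²) = √(0.11² + 0.92² × 12²) = 11.04; v² = 0.8464.
t = (11.04 − 0.11)/0.8464 = 12.9 days (vs. the pure-advection estimate x/v = 13.0 d).

12.9 days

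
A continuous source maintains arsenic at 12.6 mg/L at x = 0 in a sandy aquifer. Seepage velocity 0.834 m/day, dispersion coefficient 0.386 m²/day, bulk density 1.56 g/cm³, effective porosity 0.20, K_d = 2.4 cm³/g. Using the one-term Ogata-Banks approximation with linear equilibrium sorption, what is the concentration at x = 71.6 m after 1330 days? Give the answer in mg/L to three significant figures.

Retardation factor R = 1 + ρ_b·K_d/n = 1 + 1.56 × 2.4/0.20 = 19.72.
Sorption retards both mechanisms: v_R = v/R = 0.04229 m/day, D_R = D/R = 0.01957 m²/day.
v_R·t = 0.04229 × 1330 = 56.2457 m; 2√(D_R t) = 10.20 m; argument = (71.6 − 56.2457)/10.20 = 1.505.
C = C₀ × ½·erfc(1.505) = 12.6 × 0.01665 = 0.210 mg/L.

0.210 mg/L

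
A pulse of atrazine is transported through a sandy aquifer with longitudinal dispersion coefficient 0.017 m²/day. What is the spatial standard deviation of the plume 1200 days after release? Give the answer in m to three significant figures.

6.39 m

Dispersive spreading gives a Gaussian with σ² = 2Dt; advection only shifts the center.
σ = √(2 × 0.017 × 1200) = 6.39 m.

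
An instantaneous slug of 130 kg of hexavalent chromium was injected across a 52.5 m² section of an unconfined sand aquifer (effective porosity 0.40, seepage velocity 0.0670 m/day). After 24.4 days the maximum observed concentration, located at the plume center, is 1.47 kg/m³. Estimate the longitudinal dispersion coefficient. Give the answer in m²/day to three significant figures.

0.0578 m²/day

At the plume center C_max = M/(n_e·A·√(4πDt)), so D = M²/(4πt·(n_e·A·C_max)²).
n_e·A·C_max = 0.40 × 52.5 × 1.47 = 30.87 kg/m.
D = 130²/(4π × 24.4 × 30.87²) = 0.0578 m²/day.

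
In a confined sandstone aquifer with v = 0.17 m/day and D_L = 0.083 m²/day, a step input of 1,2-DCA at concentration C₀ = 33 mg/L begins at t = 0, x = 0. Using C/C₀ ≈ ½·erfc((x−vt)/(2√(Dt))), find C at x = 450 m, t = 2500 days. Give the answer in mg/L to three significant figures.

3.63 mg/L

For a continuous step input, C/C₀ ≈ ½·erfc((x−vt)/(2√(Dt))).
vt = 0.17 × 2500 = 425 m and 2√(Dt) = 2√(0.083 × 2500) = 28.81 m.
Argument (x−vt)/(2√(Dt)) = (450 − 425)/28.81 = 0.8678; ½·erfc(0.8678) = 0.1099.
C = 33 × 0.1099 = 3.63 mg/L.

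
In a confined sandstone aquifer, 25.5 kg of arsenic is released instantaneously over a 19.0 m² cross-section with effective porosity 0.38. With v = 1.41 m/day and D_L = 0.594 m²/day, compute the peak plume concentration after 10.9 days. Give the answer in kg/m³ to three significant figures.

0.392 kg/m³

The peak of an instantaneous 1D plume sits at x = vt; there the Gaussian factor is 1 and C_max = M/(n_e·A·√(4πDt)), where n_e·A is the pore area the mass is dissolved in.
√(4πDt) = √(4π × 0.594 × 10.9) = 9.020 m, so C_max = 25.5/(0.38 × 19.0 × 9.020) = 0.392 kg/m³.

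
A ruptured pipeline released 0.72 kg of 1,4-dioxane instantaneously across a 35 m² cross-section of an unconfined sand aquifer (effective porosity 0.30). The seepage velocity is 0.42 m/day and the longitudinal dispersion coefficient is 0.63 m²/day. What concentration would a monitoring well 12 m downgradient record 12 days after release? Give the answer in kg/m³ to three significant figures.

For an instantaneous plane source, C(x,t) = M/(n_e·A·√(4πDt)) · exp(−(x−vt)²/(4Dt)), with n_e·A the pore (flow) area.
Plume center vt = 0.42 × 12 = 5.04 m, so the well at 12 m is 6.96 m downgradient of the peak.
√(4πDt) = 9.747 m, giving peak height M/(n_e·A·√(4πDt)) = 0.72/(0.30 × 35 × 9.747) = 0.007035 kg/m³.
(x−vt)²/(4Dt) = (6.96)²/(4 × 0.63 × 12) = 1.602; exp(−1.602) = 0.2015.
C = 0.007035 × 0.2015 = 0.00142 kg/m³.

0.00142 kg/m³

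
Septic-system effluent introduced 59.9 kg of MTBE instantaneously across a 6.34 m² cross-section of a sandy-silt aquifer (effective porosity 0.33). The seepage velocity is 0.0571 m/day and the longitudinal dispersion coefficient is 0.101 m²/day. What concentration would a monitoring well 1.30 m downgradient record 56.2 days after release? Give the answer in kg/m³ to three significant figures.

2.89 kg/m³

For an instantaneous plane source, C(x,t) = M/(n_e·A·√(4πDt)) · exp(−(x−vt)²/(4Dt)), with n_e·A the pore (flow) area.
Plume center vt = 0.0571 × 56.2 = 3.20902 m, so the well at 1.30 m is 1.90902 m upgradient of the peak.
√(4πDt) = 8.446 m, giving peak height M/(n_e·A·√(4πDt)) = 59.9/(0.33 × 6.34 × 8.446) = 3.390 kg/m³.
(x−vt)²/(4Dt) = (-1.90902)²/(4 × 0.101 × 56.2) = 0.1605; exp(−0.1605) = 0.8517.
C = 3.390 × 0.8517 = 2.89 kg/m³.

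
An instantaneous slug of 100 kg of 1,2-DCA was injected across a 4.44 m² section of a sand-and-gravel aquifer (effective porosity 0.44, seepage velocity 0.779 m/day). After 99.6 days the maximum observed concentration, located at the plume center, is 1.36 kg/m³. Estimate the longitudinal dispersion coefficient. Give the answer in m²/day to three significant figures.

At the plume center C_max = M/(n_e·A·√(4πDt)), so D = M²/(4πt·(n_e·A·C_max)²).
n_e·A·C_max = 0.44 × 4.44 × 1.36 = 2.657 kg/m.
D = 100²/(4π × 99.6 × 2.657²) = 1.13 m²/day.

1.13 m²/day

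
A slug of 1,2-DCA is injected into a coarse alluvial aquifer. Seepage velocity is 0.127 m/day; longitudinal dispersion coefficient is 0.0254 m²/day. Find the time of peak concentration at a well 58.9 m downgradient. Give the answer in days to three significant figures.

For the 1D instantaneous-source solution, setting ∂C/∂t = 0 at fixed x gives v²t² + 2Dt − x² = 0, so t = (√(D² + v²x²) − D)/v².
√(D² + v²x²) = √(0.0254² + 0.127² × 58.9²) = 7.480; v² = 0.016129.
t = (7.480 − 0.0254)/0.016129 = 462 days (vs. the pure-advection estimate x/v = 464 d).

462 days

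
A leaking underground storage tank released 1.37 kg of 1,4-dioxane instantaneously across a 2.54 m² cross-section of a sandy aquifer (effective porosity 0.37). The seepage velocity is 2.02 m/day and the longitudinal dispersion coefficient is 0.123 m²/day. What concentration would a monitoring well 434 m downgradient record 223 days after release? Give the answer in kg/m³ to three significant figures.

For an instantaneous plane source, C(x,t) = M/(n_e·A·√(4πDt)) · exp(−(x−vt)²/(4Dt)), with n_e·A the pore (flow) area.
Plume center vt = 2.02 × 223 = 450.46 m, so the well at 434 m is 16.46 m upgradient of the peak.
√(4πDt) = 18.57 m, giving peak height M/(n_e·A·√(4πDt)) = 1.37/(0.37 × 2.54 × 18.57) = 0.07850 kg/m³.
(x−vt)²/(4Dt) = (-16.46)²/(4 × 0.123 × 223) = 2.469; exp(−2.469) = 0.08467.
C = 0.07850 × 0.08467 = 0.00665 kg/m³.

0.00665 kg/m³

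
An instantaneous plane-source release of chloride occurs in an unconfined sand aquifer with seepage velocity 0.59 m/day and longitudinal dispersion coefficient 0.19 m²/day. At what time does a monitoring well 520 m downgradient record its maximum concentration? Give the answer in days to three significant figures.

For the 1D instantaneous-source solution, setting ∂C/∂t = 0 at fixed x gives v²t² + 2Dt − x² = 0, so t = (√(D² + v²x²) − D)/v².
√(D² + v²x²) = √(0.19² + 0.59² × 520²) = 306.8; v² = 0.3481.
t = (306.8 − 0.19)/0.3481 = 881 days (vs. the pure-advection estimate x/v = 881 d).

881 days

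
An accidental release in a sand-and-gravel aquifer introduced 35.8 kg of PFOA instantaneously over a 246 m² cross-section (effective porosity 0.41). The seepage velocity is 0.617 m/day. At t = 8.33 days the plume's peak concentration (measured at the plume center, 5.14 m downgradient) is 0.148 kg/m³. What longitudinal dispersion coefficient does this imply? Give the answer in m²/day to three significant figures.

0.0549 m²/day

At the plume center C_max = M/(n_e·A·√(4πDt)), so D = M²/(4πt·(n_e·A·C_max)²).
n_e·A·C_max = 0.41 × 246 × 0.148 = 14.93 kg/m.
D = 35.8²/(4π × 8.33 × 14.93²) = 0.0549 m²/day.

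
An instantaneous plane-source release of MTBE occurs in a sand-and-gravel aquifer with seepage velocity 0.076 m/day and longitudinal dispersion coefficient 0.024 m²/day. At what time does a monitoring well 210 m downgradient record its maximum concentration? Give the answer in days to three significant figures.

For the 1D instantaneous-source solution, setting ∂C/∂t = 0 at fixed x gives v²t² + 2Dt − x² = 0, so t = (√(D² + v²x²) − D)/v².
√(D² + v²x²) = √(0.024² + 0.076² × 210²) = 15.96; v² = 0.005776.
t = (15.96 − 0.024)/0.005776 = 2760 days (vs. the pure-advection estimate x/v = 2760 d).

2760 days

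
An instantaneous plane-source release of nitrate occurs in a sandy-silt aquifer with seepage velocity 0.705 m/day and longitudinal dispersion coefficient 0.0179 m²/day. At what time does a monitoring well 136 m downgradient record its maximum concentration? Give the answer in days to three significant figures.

193 days

For the 1D instantaneous-source solution, setting ∂C/∂t = 0 at fixed x gives v²t² + 2Dt − x² = 0, so t = (√(D² + v²x²) − D)/v².
√(D² + v²x²) = √(0.0179² + 0.705² × 136²) = 95.88; v² = 0.497025.
t = (95.88 − 0.0179)/0.497025 = 193 days (vs. the pure-advection estimate x/v = 193 d).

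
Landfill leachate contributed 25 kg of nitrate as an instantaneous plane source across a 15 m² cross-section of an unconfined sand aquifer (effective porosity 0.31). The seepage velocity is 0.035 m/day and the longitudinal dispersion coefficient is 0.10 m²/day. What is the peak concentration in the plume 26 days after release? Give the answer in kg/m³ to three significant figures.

The peak of an instantaneous 1D plume sits at x = vt; there the Gaussian factor is 1 and C_max = M/(n_e·A·√(4πDt)), where n_e·A is the pore area the mass is dissolved in.
√(4πDt) = √(4π × 0.10 × 26) = 5.716 m, so C_max = 25/(0.31 × 15 × 5.716) = 0.941 kg/m³.

0.941 kg/m³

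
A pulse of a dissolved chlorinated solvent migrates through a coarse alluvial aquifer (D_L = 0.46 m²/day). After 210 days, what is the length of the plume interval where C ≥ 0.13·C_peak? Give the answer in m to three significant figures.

56.2 m

The plume is Gaussian with σ = √(2Dt) = √(2 × 0.46 × 210) = 13.90 m.
C/C_peak = exp(−Δx²/(2σ²)) = 0.13 ⇒ Δx = σ·√(−2 ln 0.13) = 13.90 × 2.020 = 28.08 m.
Width = 2Δx = 56.2 m.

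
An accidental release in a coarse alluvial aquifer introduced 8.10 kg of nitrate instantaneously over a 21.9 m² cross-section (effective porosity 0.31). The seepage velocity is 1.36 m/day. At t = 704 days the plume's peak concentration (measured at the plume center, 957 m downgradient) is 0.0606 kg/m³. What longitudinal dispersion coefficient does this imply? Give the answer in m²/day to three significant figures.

At the plume center C_max = M/(n_e·A·√(4πDt)), so D = M²/(4πt·(n_e·A·C_max)²).
n_e·A·C_max = 0.31 × 21.9 × 0.0606 = 0.4114 kg/m.
D = 8.10²/(4π × 704 × 0.4114²) = 0.0438 m²/day.

0.0438 m²/day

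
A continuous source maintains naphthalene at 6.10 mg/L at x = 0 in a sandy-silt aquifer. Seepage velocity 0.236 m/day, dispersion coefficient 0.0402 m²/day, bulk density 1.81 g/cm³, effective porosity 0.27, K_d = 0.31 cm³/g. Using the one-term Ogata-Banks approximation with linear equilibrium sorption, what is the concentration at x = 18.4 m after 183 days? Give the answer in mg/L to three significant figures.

Retardation factor R = 1 + ρ_b·K_d/n = 1 + 1.81 × 0.31/0.27 = 3.078.
Sorption retards both mechanisms: v_R = v/R = 0.07667 m/day, D_R = D/R = 0.01306 m²/day.
v_R·t = 0.07667 × 183 = 14.03061 m; 2√(D_R t) = 3.092 m; argument = (18.4 − 14.03061)/3.092 = 1.413.
C = C₀ × ½·erfc(1.413) = 6.10 × 0.02284 = 0.139 mg/L.

0.139 mg/L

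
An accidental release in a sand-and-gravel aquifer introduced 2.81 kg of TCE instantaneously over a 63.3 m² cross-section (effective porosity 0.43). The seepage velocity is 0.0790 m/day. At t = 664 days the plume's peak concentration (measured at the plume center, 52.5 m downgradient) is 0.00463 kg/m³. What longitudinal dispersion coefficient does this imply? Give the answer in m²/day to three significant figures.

0.0596 m²/day

At the plume center C_max = M/(n_e·A·√(4πDt)), so D = M²/(4πt·(n_e·A·C_max)²).
n_e·A·C_max = 0.43 × 63.3 × 0.00463 = 0.1260 kg/m.
D = 2.81²/(4π × 664 × 0.1260²) = 0.0596 m²/day.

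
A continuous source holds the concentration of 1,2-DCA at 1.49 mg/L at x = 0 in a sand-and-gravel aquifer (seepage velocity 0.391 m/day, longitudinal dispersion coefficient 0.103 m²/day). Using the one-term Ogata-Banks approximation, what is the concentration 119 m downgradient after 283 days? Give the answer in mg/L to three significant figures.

For a continuous step input, C/C₀ ≈ ½·erfc((x−vt)/(2√(Dt))).
vt = 0.391 × 283 = 110.653 m and 2√(Dt) = 2√(0.103 × 283) = 10.80 m.
Argument (x−vt)/(2√(Dt)) = (119 − 110.653)/10.80 = 0.7729; ½·erfc(0.7729) = 0.1372.
C = 1.49 × 0.1372 = 0.204 mg/L.

0.204 mg/L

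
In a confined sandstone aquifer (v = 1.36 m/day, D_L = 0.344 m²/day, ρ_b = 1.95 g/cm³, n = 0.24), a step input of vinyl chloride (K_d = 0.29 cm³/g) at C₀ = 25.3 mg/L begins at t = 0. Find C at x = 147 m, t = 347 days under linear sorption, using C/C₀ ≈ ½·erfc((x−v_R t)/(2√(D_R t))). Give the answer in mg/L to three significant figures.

5.67 mg/L

Retardation factor R = 1 + ρ_b·K_d/n = 1 + 1.95 × 0.29/0.24 = 3.356.
Sorption retards both mechanisms: v_R = v/R = 0.4052 m/day, D_R = D/R = 0.1025 m²/day.
v_R·t = 0.4052 × 347 = 140.6044 m; 2√(D_R t) = 11.93 m; argument = (147 − 140.6044)/11.93 = 0.5361.
C = C₀ × ½·erfc(0.5361) = 25.3 × 0.2242 = 5.67 mg/L.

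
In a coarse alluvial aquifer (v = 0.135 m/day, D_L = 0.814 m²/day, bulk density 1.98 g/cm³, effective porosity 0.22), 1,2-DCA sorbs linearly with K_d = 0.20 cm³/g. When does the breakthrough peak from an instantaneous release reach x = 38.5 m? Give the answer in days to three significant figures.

Retardation factor R = 1 + ρ_b·K_d/n = 1 + 1.98 × 0.20/0.22 = 2.800.
Sorption retards both mechanisms: v_R = v/R = 0.04821 m/day, D_R = D/R = 0.2907 m²/day.
Peak time from v_R²t² + 2D_R t − x² = 0: t = (√(D_R² + v_R²x²) − D_R)/v_R².
√(D_R² + v_R²x²) = √(0.2907² + 0.04821² × 38.5²) = 1.879; v_R² = 0.002324.
t = (1.879 − 0.2907)/0.002324 = 683 days.

683 days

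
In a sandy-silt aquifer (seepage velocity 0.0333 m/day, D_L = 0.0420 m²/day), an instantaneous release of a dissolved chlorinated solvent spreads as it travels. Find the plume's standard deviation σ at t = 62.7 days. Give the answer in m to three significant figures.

2.29 m

Dispersive spreading gives a Gaussian with σ² = 2Dt; advection only shifts the center.
σ = √(2 × 0.0420 × 62.7) = 2.29 m.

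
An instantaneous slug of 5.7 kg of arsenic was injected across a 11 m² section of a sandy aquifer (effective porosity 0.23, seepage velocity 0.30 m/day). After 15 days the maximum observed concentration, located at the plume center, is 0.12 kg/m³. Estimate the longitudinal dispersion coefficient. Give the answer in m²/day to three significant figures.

1.87 m²/day

At the plume center C_max = M/(n_e·A·√(4πDt)), so D = M²/(4πt·(n_e·A·C_max)²).
n_e·A·C_max = 0.23 × 11 × 0.12 = 0.3036 kg/m.
D = 5.7²/(4π × 15 × 0.3036²) = 1.87 m²/day.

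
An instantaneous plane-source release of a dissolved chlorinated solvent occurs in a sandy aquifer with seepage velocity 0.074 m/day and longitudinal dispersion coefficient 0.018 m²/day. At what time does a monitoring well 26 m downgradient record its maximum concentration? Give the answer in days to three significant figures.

For the 1D instantaneous-source solution, setting ∂C/∂t = 0 at fixed x gives v²t² + 2Dt − x² = 0, so t = (√(D² + v²x²) − D)/v².
√(D² + v²x²) = √(0.018² + 0.074² × 26²) = 1.924; v² = 0.005476.
t = (1.924 − 0.018)/0.005476 = 348 days (vs. the pure-advection estimate x/v = 351 d).

348 days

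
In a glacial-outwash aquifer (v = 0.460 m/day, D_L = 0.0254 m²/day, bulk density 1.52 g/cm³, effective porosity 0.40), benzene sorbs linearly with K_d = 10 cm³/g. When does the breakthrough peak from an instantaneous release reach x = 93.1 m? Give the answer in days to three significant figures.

Retardation factor R = 1 + ρ_b·K_d/n = 1 + 1.52 × 10/0.40 = 39.00.
Sorption retards both mechanisms: v_R = v/R = 0.01179 m/day, D_R = D/R = 0.0006513 m²/day.
Peak time from v_R²t² + 2D_R t − x² = 0: t = (√(D_R² + v_R²x²) − D_R)/v_R².
√(D_R² + v_R²x²) = √(0.0006513² + 0.01179² × 93.1²) = 1.098; v_R² = 0.0001390.
t = (1.098 − 0.0006513)/0.0001390 = 7890 days.

7890 days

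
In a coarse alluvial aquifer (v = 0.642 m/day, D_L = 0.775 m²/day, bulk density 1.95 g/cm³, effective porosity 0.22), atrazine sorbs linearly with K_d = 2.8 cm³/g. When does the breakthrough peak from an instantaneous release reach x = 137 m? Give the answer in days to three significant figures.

5460 days

Retardation factor R = 1 + ρ_b·K_d/n = 1 + 1.95 × 2.8/0.22 = 25.82.
Sorption retards both mechanisms: v_R = v/R = 0.02486 m/day, D_R = D/R = 0.03002 m²/day.
Peak time from v_R²t² + 2D_R t − x² = 0: t = (√(D_R² + v_R²x²) − D_R)/v_R².
√(D_R² + v_R²x²) = √(0.03002² + 0.02486² × 137²) = 3.406; v_R² = 0.0006180.
t = (3.406 − 0.03002)/0.0006180 = 5460 days.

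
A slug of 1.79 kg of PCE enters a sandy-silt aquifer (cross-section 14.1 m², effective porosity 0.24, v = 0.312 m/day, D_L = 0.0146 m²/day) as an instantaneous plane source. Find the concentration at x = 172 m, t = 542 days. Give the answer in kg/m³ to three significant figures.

0.0407 kg/m³

For an instantaneous plane source, C(x,t) = M/(n_e·A·√(4πDt)) · exp(−(x−vt)²/(4Dt)), with n_e·A the pore (flow) area.
Plume center vt = 0.312 × 542 = 169.104 m, so the well at 172 m is 2.896 m downgradient of the peak.
√(4πDt) = 9.972 m, giving peak height M/(n_e·A·√(4πDt)) = 1.79/(0.24 × 14.1 × 9.972) = 0.05304 kg/m³.
(x−vt)²/(4Dt) = (2.896)²/(4 × 0.0146 × 542) = 0.2650; exp(−0.2650) = 0.7672.
C = 0.05304 × 0.7672 = 0.0407 kg/m³.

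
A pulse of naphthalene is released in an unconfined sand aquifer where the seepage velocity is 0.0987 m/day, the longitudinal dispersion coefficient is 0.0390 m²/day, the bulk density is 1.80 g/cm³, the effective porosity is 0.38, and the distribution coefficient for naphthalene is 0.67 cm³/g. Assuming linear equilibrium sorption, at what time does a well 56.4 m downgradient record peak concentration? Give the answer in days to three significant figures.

Retardation factor R = 1 + ρ_b·K_d/n = 1 + 1.80 × 0.67/0.38 = 4.174.
Sorption retards both mechanisms: v_R = v/R = 0.02365 m/day, D_R = D/R = 0.009344 m²/day.
Peak time from v_R²t² + 2D_R t − x² = 0: t = (√(D_R² + v_R²x²) − D_R)/v_R².
√(D_R² + v_R²x²) = √(0.009344² + 0.02365² × 56.4²) = 1.334; v_R² = 0.0005593.
t = (1.334 − 0.009344)/0.0005593 = 2370 days.

2370 days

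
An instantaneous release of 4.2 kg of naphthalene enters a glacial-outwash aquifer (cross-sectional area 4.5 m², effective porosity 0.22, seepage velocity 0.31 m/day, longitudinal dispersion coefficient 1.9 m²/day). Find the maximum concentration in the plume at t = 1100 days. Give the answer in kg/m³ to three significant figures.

The peak of an instantaneous 1D plume sits at x = vt; there the Gaussian factor is 1 and C_max = M/(n_e·A·√(4πDt)), where n_e·A is the pore area the mass is dissolved in.
√(4πDt) = √(4π × 1.9 × 1100) = 162.1 m, so C_max = 4.2/(0.22 × 4.5 × 162.1) = 0.0262 kg/m³.

0.0262 kg/m³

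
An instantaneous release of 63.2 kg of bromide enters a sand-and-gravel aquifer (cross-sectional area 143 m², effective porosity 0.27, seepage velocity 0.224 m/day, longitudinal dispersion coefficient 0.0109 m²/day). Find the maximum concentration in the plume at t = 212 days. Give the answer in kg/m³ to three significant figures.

The peak of an instantaneous 1D plume sits at x = vt; there the Gaussian factor is 1 and C_max = M/(n_e·A·√(4πDt)), where n_e·A is the pore area the mass is dissolved in.
√(4πDt) = √(4π × 0.0109 × 212) = 5.389 m, so C_max = 63.2/(0.27 × 143 × 5.389) = 0.304 kg/m³.

0.304 kg/m³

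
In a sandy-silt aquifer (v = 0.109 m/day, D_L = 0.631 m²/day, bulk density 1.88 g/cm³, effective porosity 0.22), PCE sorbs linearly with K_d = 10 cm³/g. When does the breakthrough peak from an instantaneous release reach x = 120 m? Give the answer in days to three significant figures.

Retardation factor R = 1 + ρ_b·K_d/n = 1 + 1.88 × 10/0.22 = 86.45.
Sorption retards both mechanisms: v_R = v/R = 0.001261 m/day, D_R = D/R = 0.007299 m²/day.
Peak time from v_R²t² + 2D_R t − x² = 0: t = (√(D_R² + v_R²x²) − D_R)/v_R².
√(D_R² + v_R²x²) = √(0.007299² + 0.001261² × 120²) = 0.1515; v_R² = 1.590e-06.
t = (0.1515 − 0.007299)/1.590e-06 = 90700 days.

90700 days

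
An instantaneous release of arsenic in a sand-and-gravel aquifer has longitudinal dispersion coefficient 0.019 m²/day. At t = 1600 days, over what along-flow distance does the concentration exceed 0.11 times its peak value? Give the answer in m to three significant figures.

The plume is Gaussian with σ = √(2Dt) = √(2 × 0.019 × 1600) = 7.797 m.
C/C_peak = exp(−Δx²/(2σ²)) = 0.11 ⇒ Δx = σ·√(−2 ln 0.11) = 7.797 × 2.101 = 16.38 m.
Width = 2Δx = 32.8 m.

32.8 m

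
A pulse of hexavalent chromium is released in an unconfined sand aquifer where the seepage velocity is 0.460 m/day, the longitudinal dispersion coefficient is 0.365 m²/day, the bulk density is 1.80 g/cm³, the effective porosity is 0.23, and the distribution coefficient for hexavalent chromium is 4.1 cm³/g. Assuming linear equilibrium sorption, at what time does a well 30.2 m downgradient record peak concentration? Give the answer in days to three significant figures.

2120 days

Retardation factor R = 1 + ρ_b·K_d/n = 1 + 1.80 × 4.1/0.23 = 33.09.
Sorption retards both mechanisms: v_R = v/R = 0.01390 m/day, D_R = D/R = 0.01103 m²/day.
Peak time from v_R²t² + 2D_R t − x² = 0: t = (√(D_R² + v_R²x²) − D_R)/v_R².
√(D_R² + v_R²x²) = √(0.01103² + 0.01390² × 30.2²) = 0.4199; v_R² = 0.0001932.
t = (0.4199 − 0.01103)/0.0001932 = 2120 days.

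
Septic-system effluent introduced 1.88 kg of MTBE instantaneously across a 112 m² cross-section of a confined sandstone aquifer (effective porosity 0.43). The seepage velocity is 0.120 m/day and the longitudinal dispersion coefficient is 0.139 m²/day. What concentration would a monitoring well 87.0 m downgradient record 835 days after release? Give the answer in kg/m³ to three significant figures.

For an instantaneous plane source, C(x,t) = M/(n_e·A·√(4πDt)) · exp(−(x−vt)²/(4Dt)), with n_e·A the pore (flow) area.
Plume center vt = 0.120 × 835 = 100.2 m, so the well at 87.0 m is 13.2 m upgradient of the peak.
√(4πDt) = 38.19 m, giving peak height M/(n_e·A·√(4πDt)) = 1.88/(0.43 × 112 × 38.19) = 0.001022 kg/m³.
(x−vt)²/(4Dt) = (-13.2)²/(4 × 0.139 × 835) = 0.3753; exp(−0.3753) = 0.6871.
C = 0.001022 × 0.6871 = 0.000702 kg/m³.

0.000702 kg/m³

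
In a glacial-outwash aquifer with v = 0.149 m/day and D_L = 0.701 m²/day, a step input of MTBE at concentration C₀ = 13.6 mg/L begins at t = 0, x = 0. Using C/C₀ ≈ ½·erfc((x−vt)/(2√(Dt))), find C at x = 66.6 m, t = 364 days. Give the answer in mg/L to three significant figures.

For a continuous step input, C/C₀ ≈ ½·erfc((x−vt)/(2√(Dt))).
vt = 0.149 × 364 = 54.236 m and 2√(Dt) = 2√(0.701 × 364) = 31.95 m.
Argument (x−vt)/(2√(Dt)) = (66.6 − 54.236)/31.95 = 0.3870; ½·erfc(0.3870) = 0.2921.
C = 13.6 × 0.2921 = 3.97 mg/L.

3.97 mg/L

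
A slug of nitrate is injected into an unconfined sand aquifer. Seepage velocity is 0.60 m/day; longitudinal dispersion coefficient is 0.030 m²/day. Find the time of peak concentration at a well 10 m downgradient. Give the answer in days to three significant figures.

16.6 days

For the 1D instantaneous-source solution, setting ∂C/∂t = 0 at fixed x gives v²t² + 2Dt − x² = 0, so t = (√(D² + v²x²) − D)/v².
√(D² + v²x²) = √(0.030² + 0.60² × 10²) = 6.000; v² = 0.36.
t = (6.000 − 0.030)/0.36 = 16.6 days (vs. the pure-advection estimate x/v = 16.7 d).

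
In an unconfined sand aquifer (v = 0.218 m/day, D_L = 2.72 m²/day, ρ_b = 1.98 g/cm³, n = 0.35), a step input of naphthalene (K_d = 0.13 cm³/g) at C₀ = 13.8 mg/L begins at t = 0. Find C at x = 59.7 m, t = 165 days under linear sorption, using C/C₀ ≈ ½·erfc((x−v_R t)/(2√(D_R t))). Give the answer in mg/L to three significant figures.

Retardation factor R = 1 + ρ_b·K_d/n = 1 + 1.98 × 0.13/0.35 = 1.735.
Sorption retards both mechanisms: v_R = v/R = 0.1256 m/day, D_R = D/R = 1.568 m²/day.
v_R·t = 0.1256 × 165 = 20.724 m; 2√(D_R t) = 32.17 m; argument = (59.7 − 20.724)/32.17 = 1.212.
C = C₀ × ½·erfc(1.212) = 13.8 × 0.04326 = 0.597 mg/L.

0.597 mg/L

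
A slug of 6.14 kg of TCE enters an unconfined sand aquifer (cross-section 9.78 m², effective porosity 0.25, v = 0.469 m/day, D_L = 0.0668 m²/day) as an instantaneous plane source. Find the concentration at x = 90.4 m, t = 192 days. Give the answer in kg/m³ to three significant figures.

For an instantaneous plane source, C(x,t) = M/(n_e·A·√(4πDt)) · exp(−(x−vt)²/(4Dt)), with n_e·A the pore (flow) area.
Plume center vt = 0.469 × 192 = 90.048 m, so the well at 90.4 m is 0.352 m downgradient of the peak.
√(4πDt) = 12.70 m, giving peak height M/(n_e·A·√(4πDt)) = 6.14/(0.25 × 9.78 × 12.70) = 0.1977 kg/m³.
(x−vt)²/(4Dt) = (0.352)²/(4 × 0.0668 × 192) = 0.002415; exp(−0.002415) = 0.9976.
C = 0.1977 × 0.9976 = 0.197 kg/m³.

0.197 kg/m³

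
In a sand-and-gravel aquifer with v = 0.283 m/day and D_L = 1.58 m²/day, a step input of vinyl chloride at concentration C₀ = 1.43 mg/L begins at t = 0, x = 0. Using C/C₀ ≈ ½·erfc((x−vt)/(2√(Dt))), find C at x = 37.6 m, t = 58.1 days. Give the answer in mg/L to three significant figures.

0.0847 mg/L

For a continuous step input, C/C₀ ≈ ½·erfc((x−vt)/(2√(Dt))).
vt = 0.283 × 58.1 = 16.4423 m and 2√(Dt) = 2√(1.58 × 58.1) = 19.16 m.
Argument (x−vt)/(2√(Dt)) = (37.6 − 16.4423)/19.16 = 1.104; ½·erfc(1.104) = 0.05923.
C = 1.43 × 0.05923 = 0.0847 mg/L.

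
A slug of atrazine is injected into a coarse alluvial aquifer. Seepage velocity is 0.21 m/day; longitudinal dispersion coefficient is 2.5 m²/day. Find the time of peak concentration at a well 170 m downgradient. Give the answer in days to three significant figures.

755 days

For the 1D instantaneous-source solution, setting ∂C/∂t = 0 at fixed x gives v²t² + 2Dt − x² = 0, so t = (√(D² + v²x²) − D)/v².
√(D² + v²x²) = √(2.5² + 0.21² × 170²) = 35.79; v² = 0.0441.
t = (35.79 − 2.5)/0.0441 = 755 days (vs. the pure-advection estimate x/v = 810 d).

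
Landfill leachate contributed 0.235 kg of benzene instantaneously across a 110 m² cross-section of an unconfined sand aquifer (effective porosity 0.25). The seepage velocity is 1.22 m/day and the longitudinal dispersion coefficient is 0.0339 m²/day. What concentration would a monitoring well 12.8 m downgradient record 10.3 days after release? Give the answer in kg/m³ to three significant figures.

For an instantaneous plane source, C(x,t) = M/(n_e·A·√(4πDt)) · exp(−(x−vt)²/(4Dt)), with n_e·A the pore (flow) area.
Plume center vt = 1.22 × 10.3 = 12.566 m, so the well at 12.8 m is 0.234 m downgradient of the peak.
√(4πDt) = 2.095 m, giving peak height M/(n_e·A·√(4πDt)) = 0.235/(0.25 × 110 × 2.095) = 0.004079 kg/m³.
(x−vt)²/(4Dt) = (0.234)²/(4 × 0.0339 × 10.3) = 0.03920; exp(−0.03920) = 0.9616.
C = 0.004079 × 0.9616 = 0.00392 kg/m³.

0.00392 kg/m³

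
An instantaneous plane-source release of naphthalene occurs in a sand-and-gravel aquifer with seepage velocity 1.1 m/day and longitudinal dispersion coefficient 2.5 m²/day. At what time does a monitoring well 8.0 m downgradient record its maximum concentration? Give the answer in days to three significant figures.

For the 1D instantaneous-source solution, setting ∂C/∂t = 0 at fixed x gives v²t² + 2Dt − x² = 0, so t = (√(D² + v²x²) − D)/v².
√(D² + v²x²) = √(2.5² + 1.1² × 8.0²) = 9.148; v² = 1.21.
t = (9.148 − 2.5)/1.21 = 5.49 days (vs. the pure-advection estimate x/v = 7.27 d).

5.49 days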